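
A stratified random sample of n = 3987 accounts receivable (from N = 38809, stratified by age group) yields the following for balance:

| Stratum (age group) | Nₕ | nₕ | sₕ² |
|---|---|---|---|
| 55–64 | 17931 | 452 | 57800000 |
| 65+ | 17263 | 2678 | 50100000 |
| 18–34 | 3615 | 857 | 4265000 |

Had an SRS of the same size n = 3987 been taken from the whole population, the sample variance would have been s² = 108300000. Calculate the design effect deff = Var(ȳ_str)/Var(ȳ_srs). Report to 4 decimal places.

Var(ȳ_str) = Σ Wₕ²(1−fₕ)sₕ²/nₕ with Wₕ = Nₕ/38809:
  55–64: (17931/38809)²·(1−452/17931)·57800000/452 = 26610.044
  65+: (17263/38809)²·(1−2678/17263)·50100000/2678 = 3127.411
  18–34: (3615/38809)²·(1−857/3615)·4265000/857 = 32.943965
  → Var(ȳ_str) = 29770.399.
Var(ȳ_srs) = (1 − 3987/38809)·108300000/3987 = 24372.691.
deff = 29770.399 / 24372.691 = 1.2215.

1.2215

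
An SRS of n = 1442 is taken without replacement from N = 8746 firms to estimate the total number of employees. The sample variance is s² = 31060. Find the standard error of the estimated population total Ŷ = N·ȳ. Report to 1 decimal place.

Var(Ŷ) = N²·Var(ȳ) = N²·(1 − n/N)·s²/n.
f = 1442/8746 = 0.16487537; Var(ȳ) = 0.83512463·31060/1442 = 17.988191.
Var(Ŷ) = 8746² · 17.988191 = 1.375962 × 10^9.
SE(Ŷ) = √(1.375962 × 10^9) = 37094.0.

37094.0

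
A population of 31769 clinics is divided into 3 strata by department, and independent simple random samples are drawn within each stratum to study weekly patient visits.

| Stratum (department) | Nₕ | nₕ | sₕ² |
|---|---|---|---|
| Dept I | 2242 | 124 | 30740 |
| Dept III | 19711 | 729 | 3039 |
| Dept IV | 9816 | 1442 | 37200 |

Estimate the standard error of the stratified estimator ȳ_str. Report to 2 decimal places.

Var(ȳ_str) = Σₕ Wₕ²(1 − fₕ)sₕ²/nₕ with Wₕ = Nₕ/N, N = 31769.
Dept I: Wₕ = 0.07057194; term = 0.07057194²·(1 − 0.05530776)·30740/124 = 1.1663708.
Dept III: Wₕ = 0.62044761; term = 0.62044761²·(1 − 0.03698442)·3039/729 = 1.5454206.
Dept IV: Wₕ = 0.30898045; term = 0.30898045²·(1 − 0.14690302)·37200/1442 = 2.1010583.
Sum = 4.8128497.
SE = √(4.8128497) = 2.19.

2.19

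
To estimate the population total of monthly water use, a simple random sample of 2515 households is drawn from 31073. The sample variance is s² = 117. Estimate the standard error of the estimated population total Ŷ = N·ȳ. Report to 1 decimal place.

Var(Ŷ) = N²·Var(ȳ) = N²·(1 − n/N)·s²/n.
f = 2515/31073 = 0.08093844; Var(ȳ) = 0.91906156·117/2515 = 0.042755548.
Var(Ŷ) = 31073² · 0.042755548 = 4.1281821 × 10^7.
SE(Ŷ) = √(4.1281821 × 10^7) = 6425.1.

6425.1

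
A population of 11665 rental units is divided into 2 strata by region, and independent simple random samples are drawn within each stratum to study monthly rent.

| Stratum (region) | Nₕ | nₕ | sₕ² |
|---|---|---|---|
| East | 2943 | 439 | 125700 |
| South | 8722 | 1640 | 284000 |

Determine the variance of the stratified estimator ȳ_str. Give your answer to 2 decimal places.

94.12

Var(ȳ_str) = Σₕ Wₕ²(1 − fₕ)sₕ²/nₕ with Wₕ = Nₕ/N, N = 11665.
East: Wₕ = 0.25229318; term = 0.25229318²·(1 − 0.14916752)·125700/439 = 15.506931.
South: Wₕ = 0.74770682; term = 0.74770682²·(1 − 0.18803027)·284000/1640 = 78.609858.
Sum = 94.116789.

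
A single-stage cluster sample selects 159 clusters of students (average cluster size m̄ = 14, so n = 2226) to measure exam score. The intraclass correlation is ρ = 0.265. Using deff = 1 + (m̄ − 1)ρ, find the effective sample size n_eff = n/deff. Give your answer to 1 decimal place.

500.8

deff = 1 + (14 − 1)·0.265 = 1 + 3.445 = 4.445.
n_eff = 2226 / 4.445 = 500.8.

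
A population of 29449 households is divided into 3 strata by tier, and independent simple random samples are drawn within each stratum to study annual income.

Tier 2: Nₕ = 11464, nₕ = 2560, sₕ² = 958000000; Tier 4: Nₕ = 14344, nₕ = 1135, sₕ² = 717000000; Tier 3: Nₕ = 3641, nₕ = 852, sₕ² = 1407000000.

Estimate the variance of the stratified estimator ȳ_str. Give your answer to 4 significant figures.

Var(ȳ_str) = Σₕ Wₕ²(1 − fₕ)sₕ²/nₕ with Wₕ = Nₕ/N, N = 29449.
Tier 2: Wₕ = 0.38928317; term = 0.38928317²·(1 − 0.22330775)·958000000/2560 = 44045.928.
Tier 4: Wₕ = 0.48707936; term = 0.48707936²·(1 − 0.07912716)·717000000/1135 = 138013.77.
Tier 3: Wₕ = 0.12363747; term = 0.12363747²·(1 − 0.23400165)·1407000000/852 = 19336.71.
Sum = 201396.41.

201400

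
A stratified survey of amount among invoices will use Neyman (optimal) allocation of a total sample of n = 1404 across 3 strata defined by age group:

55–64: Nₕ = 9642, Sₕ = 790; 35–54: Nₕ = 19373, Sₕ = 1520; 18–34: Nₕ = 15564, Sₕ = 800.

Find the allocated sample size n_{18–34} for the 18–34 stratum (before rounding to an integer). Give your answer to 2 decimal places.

Neyman allocation: nₕ = n·NₕSₕ / Σⱼ NⱼSⱼ.
Σ NⱼSⱼ = 9642·790 + 19373·1520 + 15564·800 = 4.951534 × 10^7.
n_{18–34} = 1404·15564·800 / (4.951534 × 10^7) = 353.05.

353.05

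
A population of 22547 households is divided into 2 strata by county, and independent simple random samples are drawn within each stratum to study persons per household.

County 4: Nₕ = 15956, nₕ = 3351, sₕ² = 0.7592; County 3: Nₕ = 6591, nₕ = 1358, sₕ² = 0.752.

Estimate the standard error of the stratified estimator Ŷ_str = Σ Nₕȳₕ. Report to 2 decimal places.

254.30

Var(Ŷ_str) = Σₕ Nₕ²(1 − fₕ)sₕ²/nₕ.
County 4: 15956²·(1 − 3351/15956)·0.7592/3351 = 45566.812.
County 3: 6591²·(1 − 1358/6591)·0.752/1358 = 19099.417.
Sum = 64666.229.
SE = √(64666.229) = 254.30.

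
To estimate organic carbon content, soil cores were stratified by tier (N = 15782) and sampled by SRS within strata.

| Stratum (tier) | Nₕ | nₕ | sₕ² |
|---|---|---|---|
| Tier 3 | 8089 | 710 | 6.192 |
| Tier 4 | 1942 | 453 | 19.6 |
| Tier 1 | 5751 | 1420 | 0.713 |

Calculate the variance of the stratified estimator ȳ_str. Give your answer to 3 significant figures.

0.00264

Var(ȳ_str) = Σₕ Wₕ²(1 − fₕ)sₕ²/nₕ with Wₕ = Nₕ/N, N = 15782.
Tier 3: Wₕ = 0.51254594; term = 0.51254594²·(1 − 0.08777352)·6.192/710 = 0.0020899739.
Tier 4: Wₕ = 0.12305158; term = 0.12305158²·(1 − 0.23326468)·19.6/453 = 5.0231681 × 10^-4.
Tier 1: Wₕ = 0.36440248; term = 0.36440248²·(1 − 0.24691358)·0.713/1420 = 5.0212132 × 10^-5.
Sum = 0.0026425028.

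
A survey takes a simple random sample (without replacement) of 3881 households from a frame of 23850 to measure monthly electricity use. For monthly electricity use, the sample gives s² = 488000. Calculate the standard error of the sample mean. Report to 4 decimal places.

10.2606

Under SRS without replacement, Var(ȳ) = (1 − f)·s²/n with f = n/N = 3881/23850 = 0.16272537.
Var(ȳ) = (1 − 0.16272537)·488000/3881 = 0.83727463·125.74079 = 105.27957.
SE(ȳ) = √(105.27957) = 10.2606.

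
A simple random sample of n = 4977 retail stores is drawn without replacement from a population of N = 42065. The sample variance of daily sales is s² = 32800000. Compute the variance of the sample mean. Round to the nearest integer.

5811

Under SRS without replacement, Var(ȳ) = (1 − f)·s²/n with f = n/N = 4977/42065 = 0.11831689.
Var(ȳ) = (1 − 0.11831689)·32800000/4977 = 0.88168311·6590.3155 = 5810.5698.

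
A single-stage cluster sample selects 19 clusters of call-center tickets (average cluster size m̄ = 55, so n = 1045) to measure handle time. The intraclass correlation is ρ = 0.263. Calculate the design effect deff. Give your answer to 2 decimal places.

15.20

deff = 1 + (55 − 1)·0.263 = 1 + 14.202 = 15.202.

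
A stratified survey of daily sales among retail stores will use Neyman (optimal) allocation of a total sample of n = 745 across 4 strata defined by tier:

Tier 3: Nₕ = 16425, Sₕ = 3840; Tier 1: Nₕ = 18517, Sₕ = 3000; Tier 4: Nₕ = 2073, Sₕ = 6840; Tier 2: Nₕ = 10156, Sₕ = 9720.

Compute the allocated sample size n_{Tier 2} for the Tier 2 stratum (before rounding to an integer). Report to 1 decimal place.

317.7

Neyman allocation: nₕ = n·NₕSₕ / Σⱼ NⱼSⱼ.
Σ NⱼSⱼ = 16425·3840 + 18517·3000 + 2073·6840 + 10156·9720 = 2.3151864 × 10^8.
n_{Tier 2} = 745·10156·9720 / (2.3151864 × 10^8) = 317.7.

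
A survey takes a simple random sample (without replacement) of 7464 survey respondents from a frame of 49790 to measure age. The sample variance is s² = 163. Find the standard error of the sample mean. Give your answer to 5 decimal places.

0.13625

Under SRS without replacement, Var(ȳ) = (1 − f)·s²/n with f = n/N = 7464/49790 = 0.14990962.
Var(ȳ) = (1 − 0.14990962)·163/7464 = 0.85009038·0.021838156 = 0.018564407.
SE(ȳ) = √(0.018564407) = 0.13625.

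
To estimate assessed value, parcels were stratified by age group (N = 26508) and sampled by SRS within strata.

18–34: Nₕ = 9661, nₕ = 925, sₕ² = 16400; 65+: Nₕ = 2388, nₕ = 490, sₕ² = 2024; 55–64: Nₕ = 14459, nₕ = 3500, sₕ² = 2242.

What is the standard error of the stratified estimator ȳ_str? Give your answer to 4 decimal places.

1.5168

Var(ȳ_str) = Σₕ Wₕ²(1 − fₕ)sₕ²/nₕ with Wₕ = Nₕ/N, N = 26508.
18–34: Wₕ = 0.36445601; term = 0.36445601²·(1 − 0.09574578)·16400/925 = 2.1295258.
65+: Wₕ = 0.09008601; term = 0.09008601²·(1 − 0.20519263)·2024/490 = 0.026643485.
55–64: Wₕ = 0.54545797; term = 0.54545797²·(1 − 0.24206377)·2242/3500 = 0.14445176.
Sum = 2.300621.
SE = √(2.300621) = 1.5168.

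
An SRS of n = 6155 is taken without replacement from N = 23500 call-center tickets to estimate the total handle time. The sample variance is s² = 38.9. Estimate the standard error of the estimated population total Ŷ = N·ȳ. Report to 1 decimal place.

1605.0

Var(Ŷ) = N²·Var(ȳ) = N²·(1 − n/N)·s²/n.
f = 6155/23500 = 0.26191489; Var(ȳ) = 0.73808511·38.9/6155 = 0.0046647458.
Var(Ŷ) = 23500² · 0.0046647458 = 2.5761059 × 10^6.
SE(Ŷ) = √(2.5761059 × 10^6) = 1605.0.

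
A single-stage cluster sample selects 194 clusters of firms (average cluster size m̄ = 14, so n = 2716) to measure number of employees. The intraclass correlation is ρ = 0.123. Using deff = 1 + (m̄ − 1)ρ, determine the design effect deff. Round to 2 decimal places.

deff = 1 + (14 − 1)·0.123 = 1 + 1.599 = 2.599.

2.60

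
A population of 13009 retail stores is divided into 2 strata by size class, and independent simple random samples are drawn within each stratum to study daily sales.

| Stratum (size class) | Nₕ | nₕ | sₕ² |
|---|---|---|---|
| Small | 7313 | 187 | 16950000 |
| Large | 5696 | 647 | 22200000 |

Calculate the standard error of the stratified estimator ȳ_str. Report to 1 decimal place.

Var(ȳ_str) = Σₕ Wₕ²(1 − fₕ)sₕ²/nₕ with Wₕ = Nₕ/N, N = 13009.
Small: Wₕ = 0.56214928; term = 0.56214928²·(1 − 0.02557090)·16950000/187 = 27911.403.
Large: Wₕ = 0.43785072; term = 0.43785072²·(1 − 0.11358848)·22200000/647 = 5830.9084.
Sum = 33742.311.
SE = √(33742.311) = 183.7.

183.7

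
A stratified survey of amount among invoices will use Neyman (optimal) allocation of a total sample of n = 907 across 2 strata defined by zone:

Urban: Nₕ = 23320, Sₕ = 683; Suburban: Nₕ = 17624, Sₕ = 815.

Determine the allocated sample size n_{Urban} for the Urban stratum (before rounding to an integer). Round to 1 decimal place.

476.9

Neyman allocation: nₕ = n·NₕSₕ / Σⱼ NⱼSⱼ.
Σ NⱼSⱼ = 23320·683 + 17624·815 = 3.029112 × 10^7.
n_{Urban} = 907·23320·683 / (3.029112 × 10^7) = 476.9.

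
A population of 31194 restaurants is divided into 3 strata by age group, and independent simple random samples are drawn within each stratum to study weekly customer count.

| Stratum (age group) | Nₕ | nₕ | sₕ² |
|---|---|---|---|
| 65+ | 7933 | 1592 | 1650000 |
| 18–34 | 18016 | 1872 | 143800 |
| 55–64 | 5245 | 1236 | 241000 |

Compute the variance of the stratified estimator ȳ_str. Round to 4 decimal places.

80.7528

Var(ȳ_str) = Σₕ Wₕ²(1 − fₕ)sₕ²/nₕ with Wₕ = Nₕ/N, N = 31194.
65+: Wₕ = 0.25431173; term = 0.25431173²·(1 − 0.20068070)·1650000/1592 = 53.57892.
18–34: Wₕ = 0.57754696; term = 0.57754696²·(1 − 0.10390764)·143800/1872 = 22.960452.
55–64: Wₕ = 0.16814131; term = 0.16814131²·(1 − 0.23565300)·241000/1236 = 4.2134514.
Sum = 80.752823.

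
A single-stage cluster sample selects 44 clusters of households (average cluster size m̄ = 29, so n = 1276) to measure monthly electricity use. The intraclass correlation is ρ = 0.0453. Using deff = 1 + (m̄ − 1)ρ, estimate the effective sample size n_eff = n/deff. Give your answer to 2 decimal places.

deff = 1 + (29 − 1)·0.0453 = 1 + 1.2684 = 2.2684.
n_eff = 1276 / 2.2684 = 562.51.

562.51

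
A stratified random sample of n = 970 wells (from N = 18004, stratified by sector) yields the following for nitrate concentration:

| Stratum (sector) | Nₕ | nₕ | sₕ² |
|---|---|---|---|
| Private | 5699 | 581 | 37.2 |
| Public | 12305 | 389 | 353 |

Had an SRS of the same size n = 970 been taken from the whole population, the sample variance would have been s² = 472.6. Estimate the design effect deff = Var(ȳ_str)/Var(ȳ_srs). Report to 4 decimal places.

0.9030

Var(ȳ_str) = Σ Wₕ²(1−fₕ)sₕ²/nₕ with Wₕ = Nₕ/18004:
  Private: (5699/18004)²·(1−581/5699)·37.2/581 = 0.0057613961
  Public: (12305/18004)²·(1−389/12305)·353/389 = 0.41048681
  → Var(ȳ_str) = 0.41624821.
Var(ȳ_srs) = (1 − 970/18004)·472.6/970 = 0.46096677.
deff = 0.41624821 / 0.46096677 = 0.9030.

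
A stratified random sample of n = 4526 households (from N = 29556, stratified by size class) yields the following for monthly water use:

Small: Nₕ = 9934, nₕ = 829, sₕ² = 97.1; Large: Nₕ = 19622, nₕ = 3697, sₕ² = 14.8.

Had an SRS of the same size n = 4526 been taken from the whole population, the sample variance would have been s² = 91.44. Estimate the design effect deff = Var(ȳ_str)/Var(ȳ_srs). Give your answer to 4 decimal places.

0.7925

Var(ȳ_str) = Σ Wₕ²(1−fₕ)sₕ²/nₕ with Wₕ = Nₕ/29556:
  Small: (9934/29556)²·(1−829/9934)·97.1/829 = 0.012127673
  Large: (19622/29556)²·(1−3697/19622)·14.8/3697 = 0.0014320021
  → Var(ȳ_str) = 0.013559675.
Var(ȳ_srs) = (1 − 4526/29556)·91.44/4526 = 0.017109482.
deff = 0.013559675 / 0.017109482 = 0.7925.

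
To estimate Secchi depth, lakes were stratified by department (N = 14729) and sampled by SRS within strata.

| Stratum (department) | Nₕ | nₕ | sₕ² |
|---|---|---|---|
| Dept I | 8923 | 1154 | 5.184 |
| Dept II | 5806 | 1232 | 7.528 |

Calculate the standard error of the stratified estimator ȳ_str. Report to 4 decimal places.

0.0467

Var(ȳ_str) = Σₕ Wₕ²(1 − fₕ)sₕ²/nₕ with Wₕ = Nₕ/N, N = 14729.
Dept I: Wₕ = 0.60581166; term = 0.60581166²·(1 − 0.12932870)·5.184/1154 = 0.001435452.
Dept II: Wₕ = 0.39418834; term = 0.39418834²·(1 − 0.21219428)·7.528/1232 = 7.4798962 × 10^-4.
Sum = 0.0021834416.
SE = √(0.0021834416) = 0.0467.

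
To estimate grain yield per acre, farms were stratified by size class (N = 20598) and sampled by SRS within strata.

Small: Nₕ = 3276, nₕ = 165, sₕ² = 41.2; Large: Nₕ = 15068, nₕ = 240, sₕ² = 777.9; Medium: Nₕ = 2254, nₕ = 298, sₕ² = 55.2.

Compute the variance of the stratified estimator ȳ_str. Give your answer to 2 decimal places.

Var(ȳ_str) = Σₕ Wₕ²(1 − fₕ)sₕ²/nₕ with Wₕ = Nₕ/N, N = 20598.
Small: Wₕ = 0.15904457; term = 0.15904457²·(1 − 0.05036630)·41.2/165 = 0.0059980084.
Large: Wₕ = 0.73152733; term = 0.73152733²·(1 − 0.01592779)·777.9/240 = 1.7068707.
Medium: Wₕ = 0.10942810; term = 0.10942810²·(1 − 0.13220941)·55.2/298 = 0.0019248437.
Sum = 1.7147936.

1.71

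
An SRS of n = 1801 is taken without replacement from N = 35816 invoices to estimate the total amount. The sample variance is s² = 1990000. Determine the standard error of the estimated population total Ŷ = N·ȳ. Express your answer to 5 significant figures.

Var(Ŷ) = N²·Var(ȳ) = N²·(1 − n/N)·s²/n.
f = 1801/35816 = 0.05028479; Var(ȳ) = 0.94971521·1990000/1801 = 1049.3799.
Var(Ŷ) = 35816² · 1049.3799 = 1.3461297 × 10^12.
SE(Ŷ) = √(1.3461297 × 10^12) = 1.1602 × 10^6.

1.1602 × 10^6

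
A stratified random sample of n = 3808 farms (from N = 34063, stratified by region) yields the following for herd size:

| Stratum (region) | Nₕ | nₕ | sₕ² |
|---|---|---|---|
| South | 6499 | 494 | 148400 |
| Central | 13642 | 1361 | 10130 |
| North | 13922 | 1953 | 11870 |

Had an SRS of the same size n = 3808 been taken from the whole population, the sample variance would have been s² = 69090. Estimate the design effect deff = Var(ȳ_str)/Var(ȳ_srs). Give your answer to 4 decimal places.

0.7479

Var(ȳ_str) = Σ Wₕ²(1−fₕ)sₕ²/nₕ with Wₕ = Nₕ/34063:
  South: (6499/34063)²·(1−494/6499)·148400/494 = 10.104172
  Central: (13642/34063)²·(1−1361/13642)·10130/1361 = 1.0747249
  North: (13922/34063)²·(1−1953/13922)·11870/1953 = 0.87285516
  → Var(ȳ_str) = 12.051752.
Var(ȳ_srs) = (1 − 3808/34063)·69090/3808 = 16.115082.
deff = 12.051752 / 16.115082 = 0.7479.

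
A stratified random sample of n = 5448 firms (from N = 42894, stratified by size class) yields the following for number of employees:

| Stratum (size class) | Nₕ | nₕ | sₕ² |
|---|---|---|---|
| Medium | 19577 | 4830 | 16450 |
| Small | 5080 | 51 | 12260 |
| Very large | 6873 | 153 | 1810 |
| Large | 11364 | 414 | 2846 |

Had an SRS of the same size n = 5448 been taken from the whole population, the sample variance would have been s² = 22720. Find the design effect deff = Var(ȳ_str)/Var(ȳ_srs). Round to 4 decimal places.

Var(ȳ_str) = Σ Wₕ²(1−fₕ)sₕ²/nₕ with Wₕ = Nₕ/42894:
  Medium: (19577/42894)²·(1−4830/19577)·16450/4830 = 0.53441113
  Small: (5080/42894)²·(1−51/5080)·12260/51 = 3.337894
  Very large: (6873/42894)²·(1−153/6873)·1810/153 = 0.29696801
  Large: (11364/42894)²·(1−414/11364)·2846/414 = 0.46492918
  → Var(ȳ_str) = 4.6342023.
Var(ȳ_srs) = (1 − 5448/42894)·22720/5448 = 3.6406599.
deff = 4.6342023 / 3.6406599 = 1.2729.

1.2729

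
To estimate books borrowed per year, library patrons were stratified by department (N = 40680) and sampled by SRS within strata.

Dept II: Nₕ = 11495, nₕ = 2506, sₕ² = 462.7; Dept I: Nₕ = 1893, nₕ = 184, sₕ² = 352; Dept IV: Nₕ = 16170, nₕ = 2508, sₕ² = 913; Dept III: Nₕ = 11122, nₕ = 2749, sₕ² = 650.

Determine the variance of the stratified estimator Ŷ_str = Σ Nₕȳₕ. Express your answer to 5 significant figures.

Var(Ŷ_str) = Σₕ Nₕ²(1 − fₕ)sₕ²/nₕ.
Dept II: 11495²·(1 − 2506/11495)·462.7/2506 = 1.9078261 × 10^7.
Dept I: 1893²·(1 − 184/1893)·352/184 = 6.1889577 × 10^6.
Dept IV: 16170²·(1 − 2508/16170)·913/2508 = 8.0420644 × 10^7.
Dept III: 11122²·(1 − 2749/11122)·650/2749 = 2.2019254 × 10^7.
Sum = 1.2770712 × 10^8.

1.2771 × 10^8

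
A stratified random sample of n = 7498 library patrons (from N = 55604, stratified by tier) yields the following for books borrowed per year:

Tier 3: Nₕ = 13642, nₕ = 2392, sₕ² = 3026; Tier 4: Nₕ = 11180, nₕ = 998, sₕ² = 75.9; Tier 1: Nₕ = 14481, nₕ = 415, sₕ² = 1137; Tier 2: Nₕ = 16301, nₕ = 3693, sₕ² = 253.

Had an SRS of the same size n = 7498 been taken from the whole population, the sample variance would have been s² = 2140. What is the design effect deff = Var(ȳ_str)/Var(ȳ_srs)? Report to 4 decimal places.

Var(ȳ_str) = Σ Wₕ²(1−fₕ)sₕ²/nₕ with Wₕ = Nₕ/55604:
  Tier 3: (13642/55604)²·(1−2392/13642)·3026/2392 = 0.062795171
  Tier 4: (11180/55604)²·(1−998/11180)·75.9/998 = 0.0028001034
  Tier 1: (14481/55604)²·(1−415/14481)·1137/415 = 0.18049678
  Tier 2: (16301/55604)²·(1−3693/16301)·253/3693 = 0.004553964
  → Var(ȳ_str) = 0.25064602.
Var(ȳ_srs) = (1 − 7498/55604)·2140/7498 = 0.246923.
deff = 0.25064602 / 0.246923 = 1.0151.

1.0151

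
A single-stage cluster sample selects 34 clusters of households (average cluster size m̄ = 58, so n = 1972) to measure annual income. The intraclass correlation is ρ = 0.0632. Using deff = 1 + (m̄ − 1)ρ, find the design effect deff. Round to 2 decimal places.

4.60

deff = 1 + (58 − 1)·0.0632 = 1 + 3.6024 = 4.6024.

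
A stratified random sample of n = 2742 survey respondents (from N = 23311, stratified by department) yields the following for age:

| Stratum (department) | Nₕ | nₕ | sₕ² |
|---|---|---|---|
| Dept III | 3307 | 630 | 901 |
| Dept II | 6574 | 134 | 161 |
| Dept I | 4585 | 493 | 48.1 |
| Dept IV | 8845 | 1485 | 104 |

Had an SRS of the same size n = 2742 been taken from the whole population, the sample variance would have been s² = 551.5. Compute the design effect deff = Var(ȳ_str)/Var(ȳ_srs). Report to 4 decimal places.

Var(ȳ_str) = Σ Wₕ²(1−fₕ)sₕ²/nₕ with Wₕ = Nₕ/23311:
  Dept III: (3307/23311)²·(1−630/3307)·901/630 = 0.023299414
  Dept II: (6574/23311)²·(1−134/6574)·161/134 = 0.093608403
  Dept I: (4585/23311)²·(1−493/4585)·48.1/493 = 0.0033686145
  Dept IV: (8845/23311)²·(1−1485/8845)·104/1485 = 0.0083899762
  → Var(ȳ_str) = 0.12866641.
Var(ȳ_srs) = (1 − 2742/23311)·551.5/2742 = 0.1774722.
deff = 0.12866641 / 0.1774722 = 0.7250.

0.7250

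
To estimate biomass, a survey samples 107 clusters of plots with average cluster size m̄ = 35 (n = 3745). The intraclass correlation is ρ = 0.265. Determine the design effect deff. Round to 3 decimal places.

10.010

deff = 1 + (35 − 1)·0.265 = 1 + 9.01 = 10.01.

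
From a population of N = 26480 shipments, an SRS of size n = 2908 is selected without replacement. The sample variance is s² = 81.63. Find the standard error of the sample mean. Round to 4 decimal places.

0.1581

Under SRS without replacement, Var(ȳ) = (1 − f)·s²/n with f = n/N = 2908/26480 = 0.10981873.
Var(ȳ) = (1 − 0.10981873)·81.63/2908 = 0.89018127·0.028070839 = 0.024988135.
SE(ȳ) = √(0.024988135) = 0.1581.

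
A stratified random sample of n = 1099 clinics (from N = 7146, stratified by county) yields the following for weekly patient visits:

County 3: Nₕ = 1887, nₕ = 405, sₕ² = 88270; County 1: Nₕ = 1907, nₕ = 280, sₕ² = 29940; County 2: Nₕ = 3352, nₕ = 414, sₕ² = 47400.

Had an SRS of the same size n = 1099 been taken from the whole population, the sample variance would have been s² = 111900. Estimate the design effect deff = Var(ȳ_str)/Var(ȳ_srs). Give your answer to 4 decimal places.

Var(ȳ_str) = Σ Wₕ²(1−fₕ)sₕ²/nₕ with Wₕ = Nₕ/7146:
  County 3: (1887/7146)²·(1−405/1887)·88270/405 = 11.935818
  County 1: (1907/7146)²·(1−280/1907)·29940/280 = 6.4968971
  County 2: (3352/7146)²·(1−414/3352)·47400/414 = 22.080443
  → Var(ȳ_str) = 40.513158.
Var(ȳ_srs) = (1 − 1099/7146)·111900/1099 = 86.160726.
deff = 40.513158 / 86.160726 = 0.4702.

0.4702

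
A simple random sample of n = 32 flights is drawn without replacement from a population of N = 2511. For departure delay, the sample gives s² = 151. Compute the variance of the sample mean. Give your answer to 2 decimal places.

Under SRS without replacement, Var(ȳ) = (1 − f)·s²/n with f = n/N = 32/2511 = 0.01274393.
Var(ȳ) = (1 − 0.01274393)·151/32 = 0.98725607·4.71875 = 4.6586146.

4.66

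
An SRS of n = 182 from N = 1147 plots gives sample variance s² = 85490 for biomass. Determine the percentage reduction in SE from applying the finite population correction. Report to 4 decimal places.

8.2762

f = n/N = 182/1147 = 0.15867480.
SE_no-fpc = √(s²/n) = 21.673146; SE_fpc = √((1−f)s²/n) = 19.879429.
Ratio = √(1−f) = 0.91723781. Reduction = 100·(1 − 0.91723781) = 8.2762%.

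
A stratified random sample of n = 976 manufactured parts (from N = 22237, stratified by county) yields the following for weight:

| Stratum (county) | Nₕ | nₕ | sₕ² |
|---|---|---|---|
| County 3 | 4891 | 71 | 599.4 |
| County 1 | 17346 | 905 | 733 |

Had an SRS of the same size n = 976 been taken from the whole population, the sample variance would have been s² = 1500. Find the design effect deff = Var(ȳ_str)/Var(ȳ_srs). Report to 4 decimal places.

0.5918

Var(ȳ_str) = Σ Wₕ²(1−fₕ)sₕ²/nₕ with Wₕ = Nₕ/22237:
  County 3: (4891/22237)²·(1−71/4891)·599.4/71 = 0.40248593
  County 1: (17346/22237)²·(1−905/17346)·733/905 = 0.46712227
  → Var(ȳ_str) = 0.8696082.
Var(ȳ_srs) = (1 − 976/22237)·1500/976 = 1.4694301.
deff = 0.8696082 / 1.4694301 = 0.5918.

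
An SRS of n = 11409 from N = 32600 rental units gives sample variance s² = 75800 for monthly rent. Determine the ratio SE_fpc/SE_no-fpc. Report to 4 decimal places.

0.8062

f = n/N = 11409/32600 = 0.34996933.
SE_no-fpc = √(s²/n) = 2.577572; SE_fpc = √((1−f)s²/n) = 2.0781541.
Ratio = √(1−f) = 0.80624480.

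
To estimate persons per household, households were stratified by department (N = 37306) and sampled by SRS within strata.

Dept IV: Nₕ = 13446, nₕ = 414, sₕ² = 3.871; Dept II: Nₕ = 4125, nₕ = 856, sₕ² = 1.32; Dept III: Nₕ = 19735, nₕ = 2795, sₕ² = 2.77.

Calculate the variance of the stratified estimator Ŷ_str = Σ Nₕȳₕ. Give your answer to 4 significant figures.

1.991 × 10^6

Var(Ŷ_str) = Σₕ Nₕ²(1 − fₕ)sₕ²/nₕ.
Dept IV: 13446²·(1 − 414/13446)·3.871/414 = 1.6384267 × 10^6.
Dept II: 4125²·(1 − 856/4125)·1.32/856 = 20794.048.
Dept III: 19735²·(1 − 2795/19735)·2.77/2795 = 331320.64.
Sum = 1.9905414 × 10^6.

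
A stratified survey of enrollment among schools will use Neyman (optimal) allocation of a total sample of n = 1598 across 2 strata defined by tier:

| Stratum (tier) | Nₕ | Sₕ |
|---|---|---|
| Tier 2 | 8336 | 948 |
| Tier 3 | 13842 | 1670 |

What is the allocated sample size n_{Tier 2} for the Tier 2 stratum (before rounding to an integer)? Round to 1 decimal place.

407.1

Neyman allocation: nₕ = n·NₕSₕ / Σⱼ NⱼSⱼ.
Σ NⱼSⱼ = 8336·948 + 13842·1670 = 3.1018668 × 10^7.
n_{Tier 2} = 1598·8336·948 / (3.1018668 × 10^7) = 407.1.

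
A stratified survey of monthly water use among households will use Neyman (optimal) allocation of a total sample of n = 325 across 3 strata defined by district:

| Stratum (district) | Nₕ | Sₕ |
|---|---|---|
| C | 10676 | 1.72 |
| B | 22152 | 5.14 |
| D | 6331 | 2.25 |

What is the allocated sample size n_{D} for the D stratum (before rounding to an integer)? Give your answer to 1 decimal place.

31.6

Neyman allocation: nₕ = n·NₕSₕ / Σⱼ NⱼSⱼ.
Σ NⱼSⱼ = 10676·1.72 + 22152·5.14 + 6331·2.25 = 146468.75.
n_{D} = 325·6331·2.25 / 146468.75 = 31.6.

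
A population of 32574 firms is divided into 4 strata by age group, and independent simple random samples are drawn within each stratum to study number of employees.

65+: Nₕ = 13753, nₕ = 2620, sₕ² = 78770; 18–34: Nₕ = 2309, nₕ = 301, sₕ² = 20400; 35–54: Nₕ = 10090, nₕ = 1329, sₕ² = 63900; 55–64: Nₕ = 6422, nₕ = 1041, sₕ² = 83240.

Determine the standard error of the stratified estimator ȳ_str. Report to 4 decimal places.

Var(ȳ_str) = Σₕ Wₕ²(1 − fₕ)sₕ²/nₕ with Wₕ = Nₕ/N, N = 32574.
65+: Wₕ = 0.42220790; term = 0.42220790²·(1 − 0.19050389)·78770/2620 = 4.3383743.
18–34: Wₕ = 0.07088475; term = 0.07088475²·(1 − 0.13035946)·20400/301 = 0.29614822.
35–54: Wₕ = 0.30975625; term = 0.30975625²·(1 − 0.13171457)·63900/1329 = 4.0057011.
55–64: Wₕ = 0.19715110; term = 0.19715110²·(1 − 0.16209903)·83240/1041 = 2.6041887.
Sum = 11.244412.
SE = √(11.244412) = 3.3533.

3.3533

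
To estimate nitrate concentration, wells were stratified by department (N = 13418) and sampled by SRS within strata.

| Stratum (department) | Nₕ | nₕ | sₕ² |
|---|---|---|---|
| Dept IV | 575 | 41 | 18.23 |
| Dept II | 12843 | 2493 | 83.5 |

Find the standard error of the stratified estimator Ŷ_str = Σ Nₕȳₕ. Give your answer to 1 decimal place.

2142.1

Var(Ŷ_str) = Σₕ Nₕ²(1 − fₕ)sₕ²/nₕ.
Dept IV: 575²·(1 − 41/575)·18.23/41 = 136524.91.
Dept II: 12843²·(1 − 2493/12843)·83.5/2493 = 4.4521627 × 10^6.
Sum = 4.5886876 × 10^6.
SE = √(4.5886876 × 10^6) = 2142.1.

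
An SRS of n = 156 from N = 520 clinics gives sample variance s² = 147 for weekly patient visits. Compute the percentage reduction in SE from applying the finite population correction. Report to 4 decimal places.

16.3340

f = n/N = 156/520 = 0.30000000.
SE_no-fpc = √(s²/n) = 0.97072534; SE_fpc = √((1−f)s²/n) = 0.81216709.
Ratio = √(1−f) = 0.83666003. Reduction = 100·(1 − 0.83666003) = 16.3340%.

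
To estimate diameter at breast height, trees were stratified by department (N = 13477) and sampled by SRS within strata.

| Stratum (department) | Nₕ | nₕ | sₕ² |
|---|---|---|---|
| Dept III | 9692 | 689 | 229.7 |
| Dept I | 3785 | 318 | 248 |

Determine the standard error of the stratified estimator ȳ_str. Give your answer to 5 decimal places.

0.46530

Var(ȳ_str) = Σₕ Wₕ²(1 − fₕ)sₕ²/nₕ with Wₕ = Nₕ/N, N = 13477.
Dept III: Wₕ = 0.71915115; term = 0.71915115²·(1 − 0.07108956)·229.7/689 = 0.16016071.
Dept I: Wₕ = 0.28084885; term = 0.28084885²·(1 − 0.08401585)·248/318 = 0.056345317.
Sum = 0.21650603.
SE = √(0.21650603) = 0.46530.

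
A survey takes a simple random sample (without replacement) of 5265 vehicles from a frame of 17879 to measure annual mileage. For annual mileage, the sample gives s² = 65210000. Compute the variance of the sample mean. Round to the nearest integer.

Under SRS without replacement, Var(ȳ) = (1 − f)·s²/n with f = n/N = 5265/17879 = 0.29447956.
Var(ȳ) = (1 − 0.29447956)·65210000/5265 = 0.70552044·12385.565 = 8738.2693.

8738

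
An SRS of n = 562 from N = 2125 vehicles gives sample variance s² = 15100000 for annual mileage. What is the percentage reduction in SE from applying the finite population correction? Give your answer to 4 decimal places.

14.2370

f = n/N = 562/2125 = 0.26447059.
SE_no-fpc = √(s²/n) = 163.91561; SE_fpc = √((1−f)s²/n) = 140.57896.
Ratio = √(1−f) = 0.85763011. Reduction = 100·(1 − 0.85763011) = 14.2370%.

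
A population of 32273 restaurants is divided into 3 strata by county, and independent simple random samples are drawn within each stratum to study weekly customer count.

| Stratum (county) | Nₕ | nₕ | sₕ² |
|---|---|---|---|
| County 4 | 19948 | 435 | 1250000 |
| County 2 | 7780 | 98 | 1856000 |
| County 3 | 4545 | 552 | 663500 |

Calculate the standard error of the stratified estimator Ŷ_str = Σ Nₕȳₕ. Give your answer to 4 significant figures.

Var(Ŷ_str) = Σₕ Nₕ²(1 − fₕ)sₕ²/nₕ.
County 4: 19948²·(1 − 435/19948)·1250000/435 = 1.118521 × 10^12.
County 2: 7780²·(1 − 98/7780)·1856000/98 = 1.1318941 × 10^12.
County 3: 4545²·(1 − 552/4545)·663500/552 = 2.1813987 × 10^10.
Sum = 2.2722291 × 10^12.
SE = √(2.2722291 × 10^12) = 1.507 × 10^6.

1.507 × 10^6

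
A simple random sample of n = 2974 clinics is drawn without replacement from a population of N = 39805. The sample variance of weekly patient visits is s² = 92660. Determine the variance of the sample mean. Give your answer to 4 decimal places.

Under SRS without replacement, Var(ȳ) = (1 − f)·s²/n with f = n/N = 2974/39805 = 0.07471423.
Var(ȳ) = (1 − 0.07471423)·92660/2974 = 0.92528577·31.156691 = 28.828843.

28.8288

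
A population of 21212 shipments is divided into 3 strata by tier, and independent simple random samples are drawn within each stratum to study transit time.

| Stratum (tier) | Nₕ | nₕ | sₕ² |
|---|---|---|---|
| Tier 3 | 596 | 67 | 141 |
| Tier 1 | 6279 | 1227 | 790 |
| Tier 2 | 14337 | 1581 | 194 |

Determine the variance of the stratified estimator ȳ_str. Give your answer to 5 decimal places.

Var(ȳ_str) = Σₕ Wₕ²(1 − fₕ)sₕ²/nₕ with Wₕ = Nₕ/N, N = 21212.
Tier 3: Wₕ = 0.02809730; term = 0.02809730²·(1 − 0.11241611)·141/67 = 0.0014746298.
Tier 1: Wₕ = 0.29601169; term = 0.29601169²·(1 − 0.19541328)·790/1227 = 0.045391352.
Tier 2: Wₕ = 0.67589101; term = 0.67589101²·(1 − 0.11027412)·194/1581 = 0.049874599.
Sum = 0.096740581.

0.09674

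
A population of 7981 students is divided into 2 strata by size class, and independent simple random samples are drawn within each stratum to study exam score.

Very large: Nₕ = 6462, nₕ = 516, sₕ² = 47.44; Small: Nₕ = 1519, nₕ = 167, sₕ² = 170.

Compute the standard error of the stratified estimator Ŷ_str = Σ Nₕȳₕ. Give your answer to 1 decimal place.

Var(Ŷ_str) = Σₕ Nₕ²(1 − fₕ)sₕ²/nₕ.
Very large: 6462²·(1 − 516/6462)·47.44/516 = 3.532538 × 10^6.
Small: 1519²·(1 − 167/1519)·170/167 = 2.0905806 × 10^6.
Sum = 5.6231186 × 10^6.
SE = √(5.6231186 × 10^6) = 2371.3.

2371.3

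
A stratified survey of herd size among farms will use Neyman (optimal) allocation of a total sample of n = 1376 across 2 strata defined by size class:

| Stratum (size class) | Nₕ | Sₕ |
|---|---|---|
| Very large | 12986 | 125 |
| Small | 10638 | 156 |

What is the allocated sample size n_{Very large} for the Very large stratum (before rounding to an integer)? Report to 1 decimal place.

680.4

Neyman allocation: nₕ = n·NₕSₕ / Σⱼ NⱼSⱼ.
Σ NⱼSⱼ = 12986·125 + 10638·156 = 3.282778 × 10^6.
n_{Very large} = 1376·12986·125 / (3.282778 × 10^6) = 680.4.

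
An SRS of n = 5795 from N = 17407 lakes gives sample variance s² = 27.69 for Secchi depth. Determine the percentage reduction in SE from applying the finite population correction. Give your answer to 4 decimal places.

f = n/N = 5795/17407 = 0.33291205.
SE_no-fpc = √(s²/n) = 0.069124938; SE_fpc = √((1−f)s²/n) = 0.056458106.
Ratio = √(1−f) = 0.81675452. Reduction = 100·(1 − 0.81675452) = 18.3245%.

18.3245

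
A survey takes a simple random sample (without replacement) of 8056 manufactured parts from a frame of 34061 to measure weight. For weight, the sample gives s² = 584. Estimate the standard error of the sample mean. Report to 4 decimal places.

Under SRS without replacement, Var(ȳ) = (1 − f)·s²/n with f = n/N = 8056/34061 = 0.23651684.
Var(ȳ) = (1 − 0.23651684)·584/8056 = 0.76348316·0.072492552 = 0.055346843.
SE(ȳ) = √(0.055346843) = 0.2353.

0.2353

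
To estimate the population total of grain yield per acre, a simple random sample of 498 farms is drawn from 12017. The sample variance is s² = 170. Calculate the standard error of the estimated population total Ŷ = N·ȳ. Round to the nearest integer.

Var(Ŷ) = N²·Var(ȳ) = N²·(1 − n/N)·s²/n.
f = 498/12017 = 0.04144129; Var(ȳ) = 0.95855871·170/498 = 0.32721884.
Var(Ŷ) = 12017² · 0.32721884 = 4.7253113 × 10^7.
SE(Ŷ) = √(4.7253113 × 10^7) = 6874.

6874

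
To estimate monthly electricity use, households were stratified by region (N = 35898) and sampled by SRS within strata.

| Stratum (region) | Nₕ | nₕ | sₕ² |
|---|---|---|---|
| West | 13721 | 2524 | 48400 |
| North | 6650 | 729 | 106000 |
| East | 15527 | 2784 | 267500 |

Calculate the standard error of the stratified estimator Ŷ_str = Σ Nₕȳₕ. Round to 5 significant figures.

Var(Ŷ_str) = Σₕ Nₕ²(1 − fₕ)sₕ²/nₕ.
West: 13721²·(1 − 2524/13721)·48400/2524 = 2.9460727 × 10^9.
North: 6650²·(1 − 729/6650)·106000/729 = 5.7252578 × 10^9.
East: 15527²·(1 − 2784/15527)·267500/2784 = 1.9011387 × 10^10.
Sum = 2.7682718 × 10^10.
SE = √(2.7682718 × 10^10) = 166380.

166380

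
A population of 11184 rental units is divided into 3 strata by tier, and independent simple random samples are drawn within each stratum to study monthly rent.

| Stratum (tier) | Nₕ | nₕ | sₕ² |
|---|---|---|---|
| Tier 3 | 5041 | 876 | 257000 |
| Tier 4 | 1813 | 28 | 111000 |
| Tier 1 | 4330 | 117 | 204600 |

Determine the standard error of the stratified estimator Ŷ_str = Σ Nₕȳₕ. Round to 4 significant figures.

Var(Ŷ_str) = Σₕ Nₕ²(1 − fₕ)sₕ²/nₕ.
Tier 3: 5041²·(1 − 876/5041)·257000/876 = 6.1597164 × 10^9.
Tier 4: 1813²·(1 − 28/1813)·111000/28 = 1.2829241 × 10^10.
Tier 1: 4330²·(1 − 117/4330)·204600/117 = 3.190062 × 10^10.
Sum = 5.0889577 × 10^10.
SE = √(5.0889577 × 10^10) = 225600.

225600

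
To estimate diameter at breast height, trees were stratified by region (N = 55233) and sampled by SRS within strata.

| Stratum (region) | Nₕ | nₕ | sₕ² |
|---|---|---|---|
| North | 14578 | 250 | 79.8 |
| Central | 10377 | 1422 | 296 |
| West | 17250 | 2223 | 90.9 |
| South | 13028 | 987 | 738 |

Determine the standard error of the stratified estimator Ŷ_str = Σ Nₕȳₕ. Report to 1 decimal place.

14625.7

Var(Ŷ_str) = Σₕ Nₕ²(1 − fₕ)sₕ²/nₕ.
North: 14578²·(1 − 250/14578)·79.8/250 = 6.6672448 × 10^7.
Central: 10377²·(1 − 1422/10377)·296/1422 = 1.9343253 × 10^7.
West: 17250²·(1 − 2223/17250)·90.9/2223 = 1.059951 × 10^7.
South: 13028²·(1 − 987/13028)·738/987 = 1.17295 × 10^8.
Sum = 2.1391021 × 10^8.
SE = √(2.1391021 × 10^8) = 14625.7.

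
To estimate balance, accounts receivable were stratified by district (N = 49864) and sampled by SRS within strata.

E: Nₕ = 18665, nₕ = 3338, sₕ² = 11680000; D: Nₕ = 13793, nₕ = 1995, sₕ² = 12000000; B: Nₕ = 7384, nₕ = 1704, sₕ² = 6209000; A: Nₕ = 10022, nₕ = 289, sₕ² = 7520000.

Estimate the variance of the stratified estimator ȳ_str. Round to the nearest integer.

Var(ȳ_str) = Σₕ Wₕ²(1 − fₕ)sₕ²/nₕ with Wₕ = Nₕ/N, N = 49864.
E: Wₕ = 0.37431815; term = 0.37431815²·(1 − 0.17883740)·11680000/3338 = 402.59413.
D: Wₕ = 0.27661239; term = 0.27661239²·(1 − 0.14463858)·12000000/1995 = 393.66903.
B: Wₕ = 0.14808279; term = 0.14808279²·(1 − 0.23076923)·6209000/1704 = 61.463582.
A: Wₕ = 0.20098668; term = 0.20098668²·(1 − 0.02883656)·7520000/289 = 1020.8146.
Sum = 1878.5413.

1879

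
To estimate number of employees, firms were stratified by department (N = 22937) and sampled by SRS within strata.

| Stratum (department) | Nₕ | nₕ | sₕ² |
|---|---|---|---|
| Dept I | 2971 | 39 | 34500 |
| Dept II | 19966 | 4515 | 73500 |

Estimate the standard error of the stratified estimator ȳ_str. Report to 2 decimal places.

Var(ȳ_str) = Σₕ Wₕ²(1 − fₕ)sₕ²/nₕ with Wₕ = Nₕ/N, N = 22937.
Dept I: Wₕ = 0.12952871; term = 0.12952871²·(1 − 0.01312689)·34500/39 = 14.646973.
Dept II: Wₕ = 0.87047129; term = 0.87047129²·(1 − 0.22613443)·73500/4515 = 9.5456172.
Sum = 24.19259.
SE = √(24.19259) = 4.92.

4.92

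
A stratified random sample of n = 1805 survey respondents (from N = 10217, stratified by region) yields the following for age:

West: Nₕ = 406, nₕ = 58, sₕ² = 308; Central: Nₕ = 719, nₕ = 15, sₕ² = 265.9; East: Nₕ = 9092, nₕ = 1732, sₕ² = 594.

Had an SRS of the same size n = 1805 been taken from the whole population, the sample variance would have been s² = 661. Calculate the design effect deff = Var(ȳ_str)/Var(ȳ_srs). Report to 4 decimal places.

Var(ȳ_str) = Σ Wₕ²(1−fₕ)sₕ²/nₕ with Wₕ = Nₕ/10217:
  West: (406/10217)²·(1−58/406)·308/58 = 0.0071875555
  Central: (719/10217)²·(1−15/719)·265.9/15 = 0.085957117
  East: (9092/10217)²·(1−1732/9092)·594/1732 = 0.21985129
  → Var(ȳ_str) = 0.31299596.
Var(ȳ_srs) = (1 − 1805/10217)·661/1805 = 0.30150889.
deff = 0.31299596 / 0.30150889 = 1.0381.

1.0381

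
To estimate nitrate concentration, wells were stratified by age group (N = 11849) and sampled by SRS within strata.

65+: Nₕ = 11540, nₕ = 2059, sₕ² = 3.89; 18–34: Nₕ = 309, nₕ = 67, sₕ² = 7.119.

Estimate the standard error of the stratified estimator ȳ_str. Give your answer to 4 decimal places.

0.0391

Var(ȳ_str) = Σₕ Wₕ²(1 − fₕ)sₕ²/nₕ with Wₕ = Nₕ/N, N = 11849.
65+: Wₕ = 0.97392185; term = 0.97392185²·(1 − 0.17842288)·3.89/2059 = 0.001472278.
18–34: Wₕ = 0.02607815; term = 0.02607815²·(1 − 0.21682848)·7.119/67 = 5.6591947 × 10^-5.
Sum = 0.0015288699.
SE = √(0.0015288699) = 0.0391.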